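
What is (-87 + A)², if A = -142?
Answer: 52441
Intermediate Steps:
(-87 + A)² = (-87 - 142)² = (-229)² = 52441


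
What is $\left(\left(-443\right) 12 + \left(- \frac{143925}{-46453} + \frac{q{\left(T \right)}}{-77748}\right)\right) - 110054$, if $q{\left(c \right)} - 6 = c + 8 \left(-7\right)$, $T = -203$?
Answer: $- \frac{37878391157161}{328329804} \approx -1.1537 \cdot 10^{5}$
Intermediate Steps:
$q{\left(c \right)} = -50 + c$ ($q{\left(c \right)} = 6 + \left(c + 8 \left(-7\right)\right) = 6 + \left(c - 56\right) = 6 + \left(-56 + c\right) = -50 + c$)
$\left(\left(-443\right) 12 + \left(- \frac{143925}{-46453} + \frac{q{\left(T \right)}}{-77748}\right)\right) - 110054 = \left(\left(-443\right) 12 + \left(- \frac{143925}{-46453} + \frac{-50 - 203}{-77748}\right)\right) - 110054 = \left(-5316 - - \frac{1018330319}{328329804}\right) - 110054 = \left(-5316 + \left(\frac{143925}{46453} + \frac{23}{7068}\right)\right) - 110054 = \left(-5316 + \frac{1018330319}{328329804}\right) - 110054 = - \frac{1744382907745}{328329804} - 110054 = - \frac{37878391157161}{328329804}$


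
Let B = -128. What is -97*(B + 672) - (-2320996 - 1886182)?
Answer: 4154410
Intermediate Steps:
-97*(B + 672) - (-2320996 - 1886182) = -97*(-128 + 672) - (-2320996 - 1886182) = -97*544 - 1*(-4207178) = -52768 + 4207178 = 4154410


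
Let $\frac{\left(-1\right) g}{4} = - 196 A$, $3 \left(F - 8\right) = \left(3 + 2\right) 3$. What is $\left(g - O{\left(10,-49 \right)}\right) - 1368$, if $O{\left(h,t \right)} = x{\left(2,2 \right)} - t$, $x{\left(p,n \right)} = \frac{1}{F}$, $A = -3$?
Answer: $- \frac{48998}{13} \approx -3769.1$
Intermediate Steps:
$F = 13$ ($F = 8 + \frac{\left(3 + 2\right) 3}{3} = 8 + \frac{5 \cdot 3}{3} = 8 + \frac{1}{3} \cdot 15 = 8 + 5 = 13$)
$x{\left(p,n \right)} = \frac{1}{13}$
$O{\left(h,t \right)} = \frac{1}{13} - t$
$g = -2352$ ($g = - 4 \left(\left(-196\right) \left(-3\right)\right) = \left(-4\right) 588 = -2352$)
$\left(g - O{\left(10,-49 \right)}\right) - 1368 = \left(-2352 - \left(\frac{1}{13} - -49\right)\right) - 1368 = \left(-2352 - \left(\frac{1}{13} + 49\right)\right) - 1368 = \left(-2352 - \frac{638}{13}\right) - 1368 = - \frac{31214}{13} - 1368 = - \frac{48998}{13}$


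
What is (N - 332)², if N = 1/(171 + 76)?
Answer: 6724492009/61009 ≈ 1.1022e+5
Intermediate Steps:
N = 1/247 ≈ 0.0040486
(N - 332)² = (1/247 - 332)² = (-82003/247)² = 6724492009/61009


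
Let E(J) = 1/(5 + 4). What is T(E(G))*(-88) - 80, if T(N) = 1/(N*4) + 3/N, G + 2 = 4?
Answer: -2654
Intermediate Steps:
G = 2 (G = -2 + 4 = 2)
E(J) = ⅑ (E(J) = 1/9 = ⅑)
T(N) = 13/(4*N) (T(N) = (¼)/N + 3/N = 1/(4*N) + 3/N = 13/(4*N))
T(E(G))*(-88) - 80 = (13/(4*(⅑)))*(-88) - 80 = ((13/4)*9)*(-88) - 80 = (117/4)*(-88) - 80 = -2574 - 80 = -2654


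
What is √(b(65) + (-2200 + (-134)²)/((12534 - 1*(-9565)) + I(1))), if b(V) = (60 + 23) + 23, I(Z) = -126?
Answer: √51524355862/21973 ≈ 10.330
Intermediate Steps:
b(V) = 106 (b(V) = 83 + 23 = 106)
√(b(65) + (-2200 + (-134)²)/((12534 - 1*(-9565)) + I(1))) = √(106 + (-2200 + (-134)²)/((12534 - 1*(-9565)) - 126)) = √(106 + (-2200 + 17956)/((12534 + 9565) - 126)) = √(106 + 15756/(22099 - 126)) = √(106 + 15756/21973) = √(2344894/21973) = √51524355862/21973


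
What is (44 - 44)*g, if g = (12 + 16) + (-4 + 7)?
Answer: 0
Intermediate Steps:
g = 31 (g = 28 + 3 = 31)
(44 - 44)*g = (44 - 44)*31 = 0*31 = 0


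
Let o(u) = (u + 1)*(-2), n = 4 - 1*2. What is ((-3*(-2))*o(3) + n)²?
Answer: 2116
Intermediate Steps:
n = 2 (n = 4 - 2 = 2)
o(u) = -2 - 2*u (o(u) = (1 + u)*(-2) = -2 - 2*u)
((-3*(-2))*o(3) + n)² = ((-3*(-2))*(-2 - 2*3) + 2)² = (6*(-2 - 6) + 2)² = (6*(-8) + 2)² = (-48 + 2)² = (-46)² = 2116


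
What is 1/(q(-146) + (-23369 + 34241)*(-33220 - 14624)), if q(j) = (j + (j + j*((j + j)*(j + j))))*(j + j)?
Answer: 1/3114900144 ≈ 3.2104e-10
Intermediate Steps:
q(j) = 2*j*(2*j + 4*j³) (q(j) = (j + (j + j*((2*j)*(2*j))))*(2*j) = (j + (j + j*(4*j²)))*(2*j) = (j + (j + 4*j³))*(2*j) = (2*j + 4*j³)*(2*j) = 2*j*(2*j + 4*j³))
1/(q(-146) + (-23369 + 34241)*(-33220 - 14624)) = 1/((-146)²*(4 + 8*(-146)²) + (-23369 + 34241)*(-33220 - 14624)) = 1/(21316*(4 + 8*21316) + 10872*(-47844)) = 1/(21316*(4 + 170528) - 520159968) = 1/(21316*170532 - 520159968) = 1/(3635060112 - 520159968) = 1/3114900144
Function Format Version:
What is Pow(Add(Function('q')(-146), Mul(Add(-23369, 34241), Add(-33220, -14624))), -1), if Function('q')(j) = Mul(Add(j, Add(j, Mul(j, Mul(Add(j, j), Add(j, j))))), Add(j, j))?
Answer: Rational(1, 3114900144) ≈ 3.2104e-10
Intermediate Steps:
Function('q')(j) = Mul(2, j, Add(Mul(2, j), Mul(4, Pow(j, 3)))) (Function('q')(j) = Mul(Add(j, Add(j, Mul(j, Mul(Mul(2, j), Mul(2, j))))), Mul(2, j)) = Mul(Add(j, Add(j, Mul(j, Mul(4, Pow(j, 2))))), Mul(2, j)) = Mul(Add(j, Add(j, Mul(4, Pow(j, 3)))), Mul(2, j)) = Mul(Add(Mul(2, j), Mul(4, Pow(j, 3))), Mul(2, j)) = Mul(2, j, Add(Mul(2, j), Mul(4, Pow(j, 3)))))
Pow(Add(Function('q')(-146), Mul(Add(-23369, 34241), Add(-33220, -14624))), -1) = Pow(Add(Mul(Pow(-146, 2), Add(4, Mul(8, Pow(-146, 2)))), Mul(Add(-23369, 34241), Add(-33220, -14624))), -1) = Pow(Add(Mul(21316, Add(4, Mul(8, 21316))), Mul(10872, -47844)), -1) = Pow(Add(Mul(21316, Add(4, 170528)), -520159968), -1) = Pow(Add(Mul(21316, 170532), -520159968), -1) = Pow(Add(3635060112, -520159968), -1) = Pow(3114900144, -1) = Rational(1, 3114900144)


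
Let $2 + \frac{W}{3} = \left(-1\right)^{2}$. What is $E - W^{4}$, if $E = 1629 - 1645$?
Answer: $-97$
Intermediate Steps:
$W = -3$ ($W = -6 + 3 \left(-1\right)^{2} = -6 + 3 \cdot 1 = -6 + 3 = -3$)
$E = -16$ ($E = 1629 - 1645 = -16$)
$E - W^{4} = -16 - \left(-3\right)^{4} = -16 - 81 = -97$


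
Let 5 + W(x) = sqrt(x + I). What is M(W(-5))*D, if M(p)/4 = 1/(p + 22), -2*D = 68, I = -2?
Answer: -289/37 + 17*I*sqrt(7)/37 ≈ -7.8108 + 1.2156*I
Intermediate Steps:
D = -34 (D = -1/2*68 = -34)
W(x) = -5 + sqrt(-2 + x) (W(x) = -5 + sqrt(x - 2) = -5 + sqrt(-2 + x))
M(p) = 4/(22 + p) (M(p) = 4/(p + 22) = 4/(22 + p))
M(W(-5))*D = (4/(22 + (-5 + sqrt(-2 - 5))))*(-34) = (4/(22 + (-5 + sqrt(-7))))*(-34) = (4/(22 + (-5 + I*sqrt(7))))*(-34) = (4/(17 + I*sqrt(7)))*(-34) = -136/(17 + I*sqrt(7))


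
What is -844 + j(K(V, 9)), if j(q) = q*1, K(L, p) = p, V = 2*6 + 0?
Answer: -835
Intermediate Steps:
V = 12 (V = 12 + 0 = 12)
j(q) = q
-844 + j(K(V, 9)) = -844 + 9 = -835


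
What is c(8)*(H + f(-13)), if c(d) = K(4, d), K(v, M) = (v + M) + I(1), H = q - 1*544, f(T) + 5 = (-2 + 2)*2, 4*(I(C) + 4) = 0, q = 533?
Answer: -128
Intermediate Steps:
I(C) = -4 (I(C) = -4 + (¼)*0 = -4 + 0 = -4)
f(T) = -5 (f(T) = -5 + (-2 + 2)*2 = -5 + 0*2 = -5 + 0 = -5)
H = -11 (H = 533 - 1*544 = 533 - 544 = -11)
K(v, M) = -4 + M + v (K(v, M) = (v + M) - 4 = (M + v) - 4 = -4 + M + v)
c(d) = d (c(d) = -4 + d + 4 = d)
c(8)*(H + f(-13)) = 8*(-11 - 5) = 8*(-16) = -128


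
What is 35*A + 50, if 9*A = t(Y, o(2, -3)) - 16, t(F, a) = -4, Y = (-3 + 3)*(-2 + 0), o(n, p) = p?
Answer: -250/9 ≈ -27.778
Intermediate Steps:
Y = 0 (Y = 0*(-2) = 0)
A = -20/9 (A = (-4 - 16)/9 = (⅑)*(-20) = -20/9 ≈ -2.2222)
35*A + 50 = 35*(-20/9) + 50 = -700/9 + 50 = -250/9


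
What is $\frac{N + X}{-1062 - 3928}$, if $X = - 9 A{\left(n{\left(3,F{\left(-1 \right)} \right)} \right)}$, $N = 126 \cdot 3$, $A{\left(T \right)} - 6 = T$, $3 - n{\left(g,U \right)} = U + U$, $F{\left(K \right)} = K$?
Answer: $- \frac{279}{4990} \approx -0.055912$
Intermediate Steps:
$n{\left(g,U \right)} = 3 - 2 U$ ($n{\left(g,U \right)} = 3 - \left(U + U\right) = 3 - 2 U$)
$A{\left(T \right)} = 6 + T$
$N = 378$
$X = -99$ ($X = - 9 \left(6 + \left(3 - -2\right)\right) = - 9 \left(6 + \left(3 + 2\right)\right) = - 9 \left(6 + 5\right) = \left(-9\right) 11 = -99$)
$\frac{N + X}{-1062 - 3928} = \frac{378 - 99}{-1062 - 3928} = \frac{279}{-4990} = 279 \left(- \frac{1}{4990}\right) = - \frac{279}{4990}$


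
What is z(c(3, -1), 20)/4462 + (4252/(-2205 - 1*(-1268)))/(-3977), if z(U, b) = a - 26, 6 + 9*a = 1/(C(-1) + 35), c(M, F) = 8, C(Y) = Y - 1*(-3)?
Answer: -275972407/57081745782 ≈ -0.0048347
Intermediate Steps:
C(Y) = 3 + Y (C(Y) = Y + 3 = 3 + Y)
a = -221/333 (a = -2/3 + 1/(9*((3 - 1) + 35)) = -2/3 + 1/(9*(2 + 35)) = -2/3 + (1/9)/37 = -2/3 + (1/9)*(1/37) = -2/3 + 1/333 = -221/333 ≈ -0.66366)
z(U, b) = -8879/333 (z(U, b) = -221/333 - 26 = -8879/333)
z(c(3, -1), 20)/4462 + (4252/(-2205 - 1*(-1268)))/(-3977) = -8879/333/4462 + (4252/(-2205 - 1*(-1268)))/(-3977) = -8879/333*1/4462 + (4252/(-2205 + 1268))*(-1/3977) = -8879/1485846 + (4252/(-937))*(-1/3977) = -8879/1485846 + (4252*(-1/937))*(-1/3977) = -8879/1485846 - 4252/937*(-1/3977) = -8879/1485846 + 4252/3726449 = -275972407/57081745782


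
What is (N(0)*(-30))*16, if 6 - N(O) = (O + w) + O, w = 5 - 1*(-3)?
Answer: 960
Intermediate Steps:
w = 8 (w = 5 + 3 = 8)
N(O) = -2 - 2*O (N(O) = 6 - ((O + 8) + O) = 6 - ((8 + O) + O) = 6 - (8 + 2*O) = 6 + (-8 - 2*O) = -2 - 2*O)
(N(0)*(-30))*16 = ((-2 - 2*0)*(-30))*16 = ((-2 + 0)*(-30))*16 = -2*(-30)*16 = 60*16 = 960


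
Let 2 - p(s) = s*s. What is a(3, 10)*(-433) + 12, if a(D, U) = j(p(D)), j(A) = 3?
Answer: -1287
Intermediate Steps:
p(s) = 2 - s**2 (p(s) = 2 - s*s = 2 - s**2)
a(D, U) = 3
a(3, 10)*(-433) + 12 = 3*(-433) + 12 = -1299 + 12 = -1287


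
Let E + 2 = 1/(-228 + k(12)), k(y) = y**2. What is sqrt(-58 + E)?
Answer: 71*I*sqrt(21)/42 ≈ 7.7467*I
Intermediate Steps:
E = -169/84 (E = -2 + 1/(-228 + 12**2) = -2 + 1/(-228 + 144) = -2 + 1/(-84) = -2 - 1/84 = -169/84 ≈ -2.0119)
sqrt(-58 + E) = sqrt(-58 - 169/84) = sqrt(-5041/84) = 71*I*sqrt(21)/42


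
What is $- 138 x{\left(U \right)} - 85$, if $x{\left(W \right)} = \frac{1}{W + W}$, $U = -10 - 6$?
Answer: $- \frac{1291}{16} \approx -80.688$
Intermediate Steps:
$U = -16$ ($U = -10 - 6 = -16$)
$x{\left(W \right)} = \frac{1}{2 W}$
$- 138 x{\left(U \right)} - 85 = - 138 \frac{1}{2 \left(-16\right)} - 85 = - 138 \cdot \frac{1}{2} \left(- \frac{1}{16}\right) - 85 = \left(-138\right) \left(- \frac{1}{32}\right) - 85 = \frac{69}{16} - 85 = - \frac{1291}{16}$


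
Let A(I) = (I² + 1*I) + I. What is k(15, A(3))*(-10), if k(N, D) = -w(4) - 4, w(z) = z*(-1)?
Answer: 0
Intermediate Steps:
w(z) = -z
A(I) = I² + 2*I (A(I) = (I² + I) + I = (I + I²) + I = I² + 2*I)
k(N, D) = 0 (k(N, D) = -(-1)*4 - 4 = -1*(-4) - 4 = 4 - 4 = 0)
k(15, A(3))*(-10) = 0*(-10) = 0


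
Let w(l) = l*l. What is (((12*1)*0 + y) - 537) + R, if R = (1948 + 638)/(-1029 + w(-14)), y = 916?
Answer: 313121/833 ≈ 375.90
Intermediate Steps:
w(l) = l²
R = -2586/833 (R = (1948 + 638)/(-1029 + (-14)²) = 2586/(-1029 + 196) = 2586/(-833) = 2586*(-1/833) = -2586/833 ≈ -3.1044)
(((12*1)*0 + y) - 537) + R = (((12*1)*0 + 916) - 537) - 2586/833 = ((12*0 + 916) - 537) - 2586/833 = ((0 + 916) - 537) - 2586/833 = (916 - 537) - 2586/833 = 379 - 2586/833 = 313121/833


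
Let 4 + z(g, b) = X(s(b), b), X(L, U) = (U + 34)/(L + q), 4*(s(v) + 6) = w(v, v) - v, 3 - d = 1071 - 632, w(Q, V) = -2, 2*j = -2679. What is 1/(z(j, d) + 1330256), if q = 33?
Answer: 271/360497488 ≈ 7.5174e-7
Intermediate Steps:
j = -2679/2 (j = (½)*(-2679) = -2679/2 ≈ -1339.5)
d = -436 (d = 3 - (1071 - 632) = 3 - 1*439 = 3 - 439 = -436)
s(v) = -13/2 - v/4 (s(v) = -6 + (-2 - v)/4 = -6 + (-½ - v/4) = -13/2 - v/4)
X(L, U) = (34 + U)/(33 + L) (X(L, U) = (U + 34)/(L + 33) = (34 + U)/(33 + L))
z(g, b) = -4 + (34 + b)/(53/2 - b/4) (z(g, b) = -4 + (34 + b)/(33 + (-13/2 - b/4)) = -4 + (34 + b)/(53/2 - b/4))
1/(z(j, d) + 1330256) = 1/(8*(36 - 1*(-436))/(-106 - 436) + 1330256) = 1/(8*(36 + 436)/(-542) + 1330256) = 1/(8*(-1/542)*472 + 1330256) = 1/(-1888/271 + 1330256) = 1/(360497488/271) = 271/360497488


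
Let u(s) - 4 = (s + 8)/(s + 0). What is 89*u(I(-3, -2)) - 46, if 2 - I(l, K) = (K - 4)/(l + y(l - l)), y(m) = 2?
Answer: 221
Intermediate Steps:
I(l, K) = 2 - (-4 + K)/(2 + l) (I(l, K) = 2 - (K - 4)/(l + 2) = 2 - (-4 + K)/(2 + l))
u(s) = 4 + (8 + s)/s (u(s) = 4 + (s + 8)/(s + 0) = 4 + (8 + s)/s)
89*u(I(-3, -2)) - 46 = 89*(5 + 8/(((8 - 1*(-2) + 2*(-3))/(2 - 3)))) - 46 = 89*(5 + 8/(((8 + 2 - 6)/(-1)))) - 46 = 89*(5 + 8/((-1*4))) - 46 = 89*(5 + 8/(-4)) - 46 = 89*(5 + 8*(-¼)) - 46 = 89*(5 - 2) - 46 = 89*3 - 46 = 267 - 46 = 221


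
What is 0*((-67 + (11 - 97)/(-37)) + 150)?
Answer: 0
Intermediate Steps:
0*((-67 + (11 - 97)/(-37)) + 150) = 0*((-67 - 86*(-1/37)) + 150) = 0*((-67 + 86/37) + 150) = 0*(-2393/37 + 150) = 0*(3157/37) = 0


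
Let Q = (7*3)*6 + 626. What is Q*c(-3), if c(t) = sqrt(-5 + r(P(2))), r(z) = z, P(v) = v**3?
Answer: 752*sqrt(3) ≈ 1302.5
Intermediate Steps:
Q = 752 (Q = 21*6 + 626 = 126 + 626 = 752)
c(t) = sqrt(3) (c(t) = sqrt(-5 + 2**3) = sqrt(-5 + 8) = sqrt(3))
Q*c(-3) = 752*sqrt(3)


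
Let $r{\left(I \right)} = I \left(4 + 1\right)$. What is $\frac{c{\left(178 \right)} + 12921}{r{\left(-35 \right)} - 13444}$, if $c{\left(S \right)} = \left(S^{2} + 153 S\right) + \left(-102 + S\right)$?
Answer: $- \frac{71915}{13619} \approx -5.2805$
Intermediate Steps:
$c{\left(S \right)} = -102 + S^{2} + 154 S$
$r{\left(I \right)} = 5 I$ ($r{\left(I \right)} = I 5 = 5 I$)
$\frac{c{\left(178 \right)} + 12921}{r{\left(-35 \right)} - 13444} = \frac{\left(-102 + 178^{2} + 154 \cdot 178\right) + 12921}{5 \left(-35\right) - 13444} = \frac{\left(-102 + 31684 + 27412\right) + 12921}{-175 - 13444} = \frac{58994 + 12921}{-13619} = 71915 \left(- \frac{1}{13619}\right) = - \frac{71915}{13619}$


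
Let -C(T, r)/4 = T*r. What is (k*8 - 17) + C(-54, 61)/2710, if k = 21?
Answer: 211193/1355 ≈ 155.86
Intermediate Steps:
C(T, r) = -4*T*r
(k*8 - 17) + C(-54, 61)/2710 = (21*8 - 17) - 4*(-54)*61/2710 = (168 - 17) + 13176*(1/2710) = 151 + 6588/1355 = 211193/1355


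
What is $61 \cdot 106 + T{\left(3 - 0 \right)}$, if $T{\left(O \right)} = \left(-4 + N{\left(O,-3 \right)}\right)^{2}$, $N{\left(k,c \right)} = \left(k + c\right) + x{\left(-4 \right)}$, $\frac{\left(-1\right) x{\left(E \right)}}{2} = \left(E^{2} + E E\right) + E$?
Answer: $10066$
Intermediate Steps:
$x{\left(E \right)} = - 4 E^{2} - 2 E$ ($x{\left(E \right)} = - 2 \left(\left(E^{2} + E E\right) + E\right) = - 2 \left(\left(E^{2} + E^{2}\right) + E\right) = - 2 \left(2 E^{2} + E\right) = - 2 \left(E + 2 E^{2}\right) = - 4 E^{2} - 2 E$)
$N{\left(k,c \right)} = -56 + c + k$ ($N{\left(k,c \right)} = \left(k + c\right) - - 8 \left(1 + 2 \left(-4\right)\right) = \left(c + k\right) - - 8 \left(1 - 8\right) = \left(c + k\right) - \left(-8\right) \left(-7\right) = \left(c + k\right) - 56 = -56 + c + k$)
$T{\left(O \right)} = \left(-63 + O\right)^{2}$ ($T{\left(O \right)} = \left(-4 - \left(59 - O\right)\right)^{2} = \left(-4 + \left(-59 + O\right)\right)^{2} = \left(-63 + O\right)^{2}$)
$61 \cdot 106 + T{\left(3 - 0 \right)} = 61 \cdot 106 + \left(-63 + \left(3 - 0\right)\right)^{2} = 6466 + \left(-63 + \left(3 + 0\right)\right)^{2} = 6466 + \left(-63 + 3\right)^{2} = 6466 + \left(-60\right)^{2} = 6466 + 3600 = 10066$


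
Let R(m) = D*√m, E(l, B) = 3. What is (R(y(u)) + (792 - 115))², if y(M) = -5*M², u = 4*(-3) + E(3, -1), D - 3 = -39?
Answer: (677 - 324*I*√5)² ≈ -66551.0 - 9.8095e+5*I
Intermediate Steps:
D = -36 (D = 3 - 39 = -36)
u = -9 (u = 4*(-3) + 3 = -12 + 3 = -9)
R(m) = -36*√m
(R(y(u)) + (792 - 115))² = (-36*9*I*√5 + (792 - 115))² = (-36*9*I*√5 + 677)² = (-324*I*√5 + 677)² = (677 - 324*I*√5)²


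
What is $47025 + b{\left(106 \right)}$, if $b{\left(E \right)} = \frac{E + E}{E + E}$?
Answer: $47026$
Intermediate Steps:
$b{\left(E \right)} = 1$ ($b{\left(E \right)} = \frac{2 E}{2 E} = 2 E \frac{1}{2 E} = 1$)
$47025 + b{\left(106 \right)} = 47025 + 1 = 47026$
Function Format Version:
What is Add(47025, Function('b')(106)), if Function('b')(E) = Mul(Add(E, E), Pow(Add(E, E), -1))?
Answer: 47026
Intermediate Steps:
Function('b')(E) = 1 (Function('b')(E) = Mul(Mul(2, E), Pow(Mul(2, E), -1)) = Mul(Mul(2, E), Mul(Rational(1, 2), Pow(E, -1))) = 1)
Add(47025, Function('b')(106)) = Add(47025, 1) = 47026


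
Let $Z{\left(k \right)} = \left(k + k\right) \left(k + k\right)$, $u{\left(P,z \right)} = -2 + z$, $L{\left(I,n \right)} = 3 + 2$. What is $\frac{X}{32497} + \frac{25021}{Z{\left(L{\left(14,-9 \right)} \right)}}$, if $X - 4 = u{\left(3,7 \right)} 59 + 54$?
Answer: $\frac{813142737}{3249700} \approx 250.22$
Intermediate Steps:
$L{\left(I,n \right)} = 5$
$Z{\left(k \right)} = 4 k^{2}$ ($Z{\left(k \right)} = 2 k 2 k = 4 k^{2}$)
$X = 353$ ($X = 4 + \left(\left(-2 + 7\right) 59 + 54\right) = 4 + \left(5 \cdot 59 + 54\right) = 4 + \left(295 + 54\right) = 4 + 349 = 353$)
$\frac{X}{32497} + \frac{25021}{Z{\left(L{\left(14,-9 \right)} \right)}} = \frac{353}{32497} + \frac{25021}{4 \cdot 5^{2}} = 353 \cdot \frac{1}{32497} + \frac{25021}{4 \cdot 25} = \frac{353}{32497} + \frac{25021}{100} = \frac{813142737}{3249700}$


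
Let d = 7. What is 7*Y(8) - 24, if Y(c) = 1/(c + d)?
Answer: -353/15 ≈ -23.533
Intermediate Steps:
Y(c) = 1/(7 + c) (Y(c) = 1/(c + 7) = 1/(7 + c))
7*Y(8) - 24 = 7/(7 + 8) - 24 = 7/15 - 24 = -353/15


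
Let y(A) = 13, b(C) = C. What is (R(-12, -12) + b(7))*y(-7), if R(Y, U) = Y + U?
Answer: -221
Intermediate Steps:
R(Y, U) = U + Y
(R(-12, -12) + b(7))*y(-7) = ((-12 - 12) + 7)*13 = (-24 + 7)*13 = -17*13 = -221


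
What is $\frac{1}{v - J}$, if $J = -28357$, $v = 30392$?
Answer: $\frac{1}{58749} \approx 1.7022 \cdot 10^{-5}$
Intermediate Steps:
$\frac{1}{v - J} = \frac{1}{30392 - -28357} = \frac{1}{30392 + 28357} = \frac{1}{58749}$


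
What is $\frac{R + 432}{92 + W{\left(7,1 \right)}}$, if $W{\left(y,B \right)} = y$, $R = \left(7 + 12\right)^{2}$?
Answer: $\frac{793}{99} \approx 8.0101$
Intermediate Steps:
$R = 361$ ($R = 19^{2} = 361$)
$\frac{R + 432}{92 + W{\left(7,1 \right)}} = \frac{361 + 432}{92 + 7} = \frac{793}{99}$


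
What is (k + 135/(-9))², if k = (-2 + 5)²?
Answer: 36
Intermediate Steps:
k = 9 (k = 3² = 9)
(k + 135/(-9))² = (9 + 135/(-9))² = (9 + 135*(-⅑))² = (9 - 15)² = (-6)² = 36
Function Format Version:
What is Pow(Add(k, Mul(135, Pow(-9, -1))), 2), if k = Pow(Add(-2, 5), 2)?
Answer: 36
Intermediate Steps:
k = 9 (k = Pow(3, 2) = 9)
Pow(Add(k, Mul(135, Pow(-9, -1))), 2) = Pow(Add(9, Mul(135, Pow(-9, -1))), 2) = Pow(Add(9, Mul(135, Rational(-1, 9))), 2) = Pow(Add(9, -15), 2) = Pow(-6, 2) = 36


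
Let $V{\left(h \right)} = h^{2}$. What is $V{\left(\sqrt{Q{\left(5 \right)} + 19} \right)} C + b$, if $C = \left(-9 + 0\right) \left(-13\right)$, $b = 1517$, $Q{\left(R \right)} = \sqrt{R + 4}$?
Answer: $4091$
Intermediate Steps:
$Q{\left(R \right)} = \sqrt{4 + R}$
$C = 117$ ($C = \left(-9\right) \left(-13\right) = 117$)
$V{\left(\sqrt{Q{\left(5 \right)} + 19} \right)} C + b = \left(\sqrt{\sqrt{4 + 5} + 19}\right)^{2} \cdot 117 + 1517 = \left(\sqrt{\sqrt{9} + 19}\right)^{2} \cdot 117 + 1517 = \left(\sqrt{3 + 19}\right)^{2} \cdot 117 + 1517 = \left(\sqrt{22}\right)^{2} \cdot 117 + 1517 = 22 \cdot 117 + 1517 = 2574 + 1517 = 4091$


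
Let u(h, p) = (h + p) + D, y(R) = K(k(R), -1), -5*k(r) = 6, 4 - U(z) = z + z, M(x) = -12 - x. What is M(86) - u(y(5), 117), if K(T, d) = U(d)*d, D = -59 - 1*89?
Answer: -61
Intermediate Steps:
U(z) = 4 - 2*z (U(z) = 4 - (z + z) = 4 - 2*z)
D = -148 (D = -59 - 89 = -148)
k(r) = -6/5 (k(r) = -1/5*6 = -6/5)
K(T, d) = d*(4 - 2*d) (K(T, d) = (4 - 2*d)*d = d*(4 - 2*d))
y(R) = -6 (y(R) = 2*(-1)*(2 - 1*(-1)) = 2*(-1)*(2 + 1) = 2*(-1)*3 = -6)
u(h, p) = -148 + h + p (u(h, p) = (h + p) - 148 = -148 + h + p)
M(86) - u(y(5), 117) = (-12 - 1*86) - (-148 - 6 + 117) = (-12 - 86) - 1*(-37) = -98 + 37 = -61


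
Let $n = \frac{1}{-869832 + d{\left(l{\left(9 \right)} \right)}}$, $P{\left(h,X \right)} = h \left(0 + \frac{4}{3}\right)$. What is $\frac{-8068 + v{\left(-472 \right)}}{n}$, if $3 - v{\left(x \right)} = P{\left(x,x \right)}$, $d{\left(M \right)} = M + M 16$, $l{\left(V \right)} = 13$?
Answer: $\frac{19398412577}{3} \approx 6.4661 \cdot 10^{9}$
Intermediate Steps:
$d{\left(M \right)} = 17 M$ ($d{\left(M \right)} = M + 16 M = 17 M$)
$P{\left(h,X \right)} = \frac{4 h}{3}$ ($P{\left(h,X \right)} = h \left(0 + 4 \cdot \frac{1}{3}\right) = h \left(0 + \frac{4}{3}\right) = h \frac{4}{3} = \frac{4 h}{3}$)
$v{\left(x \right)} = 3 - \frac{4 x}{3}$
$n = - \frac{1}{869611}$ ($n = \frac{1}{-869832 + 17 \cdot 13} = \frac{1}{-869832 + 221} = \frac{1}{-869611} = - \frac{1}{869611} \approx -1.1499 \cdot 10^{-6}$)
$\frac{-8068 + v{\left(-472 \right)}}{n} = \frac{-8068 + \left(3 - - \frac{1888}{3}\right)}{- \frac{1}{869611}} = \left(-8068 + \left(3 + \frac{1888}{3}\right)\right) \left(-869611\right) = \left(-8068 + \frac{1897}{3}\right) \left(-869611\right) = \left(- \frac{22307}{3}\right) \left(-869611\right) = \frac{19398412577}{3}$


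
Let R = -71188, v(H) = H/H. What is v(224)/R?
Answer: -1/71188 ≈ -1.4047e-5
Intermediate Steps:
v(H) = 1
v(224)/R = 1/(-71188) = 1*(-1/71188) = -1/71188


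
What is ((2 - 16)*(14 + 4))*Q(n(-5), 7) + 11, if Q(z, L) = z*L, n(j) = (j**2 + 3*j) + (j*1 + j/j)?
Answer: -10573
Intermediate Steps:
n(j) = 1 + j**2 + 4*j (n(j) = (j**2 + 3*j) + (j + 1) = (j**2 + 3*j) + (1 + j) = 1 + j**2 + 4*j)
Q(z, L) = L*z
((2 - 16)*(14 + 4))*Q(n(-5), 7) + 11 = ((2 - 16)*(14 + 4))*(7*(1 + (-5)**2 + 4*(-5))) + 11 = (-14*18)*(7*(1 + 25 - 20)) + 11 = -1764*6 + 11 = -252*42 + 11 = -10584 + 11 = -10573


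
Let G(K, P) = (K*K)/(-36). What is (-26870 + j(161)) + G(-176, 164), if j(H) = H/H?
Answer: -249565/9 ≈ -27729.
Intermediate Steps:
G(K, P) = -K²/36 (G(K, P) = K²*(-1/36) = -K²/36)
j(H) = 1
(-26870 + j(161)) + G(-176, 164) = (-26870 + 1) - 1/36*(-176)² = -26869 - 1/36*30976 = -26869 - 7744/9 = -249565/9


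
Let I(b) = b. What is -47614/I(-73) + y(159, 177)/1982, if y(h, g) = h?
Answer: 94382555/144686 ≈ 652.33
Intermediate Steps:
-47614/I(-73) + y(159, 177)/1982 = -47614/(-73) + 159/1982 = -47614*(-1/73) + 159*(1/1982) = 47614/73 + 159/1982 = 94382555/144686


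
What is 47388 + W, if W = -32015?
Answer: 15373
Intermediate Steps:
47388 + W = 47388 - 32015 = 15373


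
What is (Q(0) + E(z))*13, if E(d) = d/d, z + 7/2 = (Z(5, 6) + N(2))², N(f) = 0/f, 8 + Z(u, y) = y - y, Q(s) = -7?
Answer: -78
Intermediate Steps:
Z(u, y) = -8 (Z(u, y) = -8 + (y - y) = -8 + 0 = -8)
N(f) = 0
z = 121/2 (z = -7/2 + (-8 + 0)² = -7/2 + (-8)² = -7/2 + 64 = 121/2 ≈ 60.500)
E(d) = 1
(Q(0) + E(z))*13 = (-7 + 1)*13 = -6*13 = -78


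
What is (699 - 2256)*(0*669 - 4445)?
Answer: 6920865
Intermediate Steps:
(699 - 2256)*(0*669 - 4445) = -1557*(0 - 4445) = -1557*(-4445) = 6920865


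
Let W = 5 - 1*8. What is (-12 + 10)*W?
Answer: 6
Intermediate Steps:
W = -3 (W = 5 - 8 = -3)
(-12 + 10)*W = (-12 + 10)*(-3) = -2*(-3) = 6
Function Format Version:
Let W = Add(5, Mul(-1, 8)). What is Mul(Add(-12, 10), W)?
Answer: 6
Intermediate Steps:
W = -3 (W = Add(5, -8) = -3)
Mul(Add(-12, 10), W) = Mul(Add(-12, 10), -3) = Mul(-2, -3) = 6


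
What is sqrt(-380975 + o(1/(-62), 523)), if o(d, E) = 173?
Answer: I*sqrt(380802) ≈ 617.09*I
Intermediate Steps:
sqrt(-380975 + o(1/(-62), 523)) = sqrt(-380975 + 173) = sqrt(-380802) = I*sqrt(380802)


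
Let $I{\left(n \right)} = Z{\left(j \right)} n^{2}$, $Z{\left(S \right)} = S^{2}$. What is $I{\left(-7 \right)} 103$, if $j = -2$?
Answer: $20188$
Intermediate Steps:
$I{\left(n \right)} = 4 n^{2}$ ($I{\left(n \right)} = \left(-2\right)^{2} n^{2} = 4 n^{2}$)
$I{\left(-7 \right)} 103 = 4 \left(-7\right)^{2} \cdot 103 = 4 \cdot 49 \cdot 103 = 196 \cdot 103 = 20188$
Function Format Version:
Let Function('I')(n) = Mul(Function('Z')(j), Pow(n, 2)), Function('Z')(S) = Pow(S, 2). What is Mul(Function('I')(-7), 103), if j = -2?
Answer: 20188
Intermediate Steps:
Function('I')(n) = Mul(4, Pow(n, 2)) (Function('I')(n) = Mul(Pow(-2, 2), Pow(n, 2)) = Mul(4, Pow(n, 2)))
Mul(Function('I')(-7), 103) = Mul(Mul(4, Pow(-7, 2)), 103) = Mul(Mul(4, 49), 103) = Mul(196, 103) = 20188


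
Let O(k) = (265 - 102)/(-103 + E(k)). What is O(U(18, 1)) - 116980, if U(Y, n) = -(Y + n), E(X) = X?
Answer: -14271723/122 ≈ -1.1698e+5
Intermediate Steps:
U(Y, n) = -Y - n
O(k) = 163/(-103 + k) (O(k) = (265 - 102)/(-103 + k) = 163/(-103 + k))
O(U(18, 1)) - 116980 = 163/(-103 + (-1*18 - 1*1)) - 116980 = 163/(-103 + (-18 - 1)) - 116980 = 163/(-103 - 19) - 116980 = 163/(-122) - 116980 = 163*(-1/122) - 116980 = -163/122 - 116980 = -14271723/122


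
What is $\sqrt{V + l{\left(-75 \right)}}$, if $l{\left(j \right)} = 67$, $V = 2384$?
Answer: $\sqrt{2451} \approx 49.508$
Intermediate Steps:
$\sqrt{V + l{\left(-75 \right)}} = \sqrt{2384 + 67} = \sqrt{2451}$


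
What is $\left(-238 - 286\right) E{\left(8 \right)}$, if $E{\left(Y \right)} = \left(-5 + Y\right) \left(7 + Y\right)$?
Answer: $-23580$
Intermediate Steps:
$\left(-238 - 286\right) E{\left(8 \right)} = \left(-238 - 286\right) \left(-35 + 8^{2} + 2 \cdot 8\right) = - 524 \left(-35 + 64 + 16\right) = \left(-524\right) 45 = -23580$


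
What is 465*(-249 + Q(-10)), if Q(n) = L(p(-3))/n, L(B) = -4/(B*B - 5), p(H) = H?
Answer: -231477/2 ≈ -1.1574e+5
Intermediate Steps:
L(B) = -4/(-5 + B²) (L(B) = -4/(B² - 5) = -4/(-5 + B²))
Q(n) = -1/n (Q(n) = (-4/(-5 + (-3)²))/n = (-4/(-5 + 9))/n = (-4/4)/n = (-4*¼)/n = -1/n)
465*(-249 + Q(-10)) = 465*(-249 - 1/(-10)) = 465*(-249 - 1*(-⅒)) = 465*(-249 + ⅒) = 465*(-2489/10) = -231477/2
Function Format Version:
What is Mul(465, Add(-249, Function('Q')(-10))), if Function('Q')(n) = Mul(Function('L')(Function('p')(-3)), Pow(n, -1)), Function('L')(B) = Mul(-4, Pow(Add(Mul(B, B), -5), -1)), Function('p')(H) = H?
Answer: Rational(-231477, 2) ≈ -1.1574e+5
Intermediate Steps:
Function('L')(B) = Mul(-4, Pow(Add(-5, Pow(B, 2)), -1)) (Function('L')(B) = Mul(-4, Pow(Add(Pow(B, 2), -5), -1)) = Mul(-4, Pow(Add(-5, Pow(B, 2)), -1)))
Function('Q')(n) = Mul(-1, Pow(n, -1)) (Function('Q')(n) = Mul(Mul(-4, Pow(Add(-5, Pow(-3, 2)), -1)), Pow(n, -1)) = Mul(Mul(-4, Pow(Add(-5, 9), -1)), Pow(n, -1)) = Mul(Mul(-4, Pow(4, -1)), Pow(n, -1)) = Mul(Mul(-4, Rational(1, 4)), Pow(n, -1)) = Mul(-1, Pow(n, -1)))
Mul(465, Add(-249, Function('Q')(-10))) = Mul(465, Add(-249, Mul(-1, Pow(-10, -1)))) = Mul(465, Add(-249, Mul(-1, Rational(-1, 10)))) = Mul(465, Add(-249, Rational(1, 10))) = Mul(465, Rational(-2489, 10)) = Rational(-231477, 2)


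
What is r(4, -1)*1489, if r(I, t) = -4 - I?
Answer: -11912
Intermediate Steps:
r(4, -1)*1489 = (-4 - 1*4)*1489 = (-4 - 4)*1489 = -8*1489 = -11912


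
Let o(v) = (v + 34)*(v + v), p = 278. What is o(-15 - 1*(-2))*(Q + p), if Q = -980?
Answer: 383292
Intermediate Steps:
o(v) = 2*v*(34 + v) (o(v) = (34 + v)*(2*v) = 2*v*(34 + v))
o(-15 - 1*(-2))*(Q + p) = (2*(-15 - 1*(-2))*(34 + (-15 - 1*(-2))))*(-980 + 278) = (2*(-15 + 2)*(34 + (-15 + 2)))*(-702) = (2*(-13)*(34 - 13))*(-702) = (2*(-13)*21)*(-702) = -546*(-702) = 383292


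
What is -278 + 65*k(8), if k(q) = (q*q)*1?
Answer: 3882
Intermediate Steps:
k(q) = q**2 (k(q) = q**2*1 = q**2)
-278 + 65*k(8) = -278 + 65*8**2 = -278 + 65*64 = -278 + 4160 = 3882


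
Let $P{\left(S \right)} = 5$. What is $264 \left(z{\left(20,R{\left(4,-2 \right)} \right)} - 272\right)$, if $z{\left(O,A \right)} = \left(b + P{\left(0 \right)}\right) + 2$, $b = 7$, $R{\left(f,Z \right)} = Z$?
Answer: $-68112$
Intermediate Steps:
$z{\left(O,A \right)} = 14$ ($z{\left(O,A \right)} = \left(7 + 5\right) + 2 = 12 + 2 = 14$)
$264 \left(z{\left(20,R{\left(4,-2 \right)} \right)} - 272\right) = 264 \left(14 - 272\right) = 264 \left(-258\right) = -68112$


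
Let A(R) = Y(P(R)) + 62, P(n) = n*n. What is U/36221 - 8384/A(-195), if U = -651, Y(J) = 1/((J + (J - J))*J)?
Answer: -15142928513678169/111967652599999 ≈ -135.24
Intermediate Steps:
P(n) = n**2
Y(J) = J**(-2) (Y(J) = 1/((J + 0)*J) = 1/(J*J) = J**(-2))
A(R) = 62 + R**(-4) (A(R) = (R**2)**(-2) + 62 = R**(-4) + 62 = 62 + R**(-4))
U/36221 - 8384/A(-195) = -651/36221 - 8384/(62 + (-195)**(-4)) = -651*1/36221 - 8384/(62 + 1/1445900625) = -651/36221 - 8384/89645838751/1445900625 = -651/36221 - 8384*1445900625/89645838751 = -651/36221 - 12122430840000/89645838751 = -15142928513678169/111967652599999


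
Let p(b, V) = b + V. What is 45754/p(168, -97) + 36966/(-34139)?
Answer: 1559371220/2423869 ≈ 643.34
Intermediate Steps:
p(b, V) = V + b
45754/p(168, -97) + 36966/(-34139) = 45754/(-97 + 168) + 36966/(-34139) = 45754/71 + 36966*(-1/34139) = 45754*(1/71) - 36966/34139 = 45754/71 - 36966/34139 = 1559371220/2423869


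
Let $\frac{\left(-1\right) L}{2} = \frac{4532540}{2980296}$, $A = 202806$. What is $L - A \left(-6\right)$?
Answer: $\frac{453315299797}{372537} \approx 1.2168 \cdot 10^{6}$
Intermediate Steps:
$L = - \frac{1133135}{372537}$ ($L = - 2 \cdot \frac{4532540}{2980296} = - 2 \cdot 4532540 \cdot \frac{1}{2980296} = \left(-2\right) \frac{1133135}{745074} = - \frac{1133135}{372537} \approx -3.0417$)
$L - A \left(-6\right) = - \frac{1133135}{372537} - 202806 \left(-6\right) = - \frac{1133135}{372537} - -1216836 = - \frac{1133135}{372537} + 1216836 = \frac{453315299797}{372537}$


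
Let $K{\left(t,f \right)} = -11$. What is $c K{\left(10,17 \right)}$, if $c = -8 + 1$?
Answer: $77$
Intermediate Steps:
$c = -7$
$c K{\left(10,17 \right)} = \left(-7\right) \left(-11\right) = 77$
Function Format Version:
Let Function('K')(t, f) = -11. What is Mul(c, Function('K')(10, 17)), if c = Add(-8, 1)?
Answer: 77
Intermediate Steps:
c = -7
Mul(c, Function('K')(10, 17)) = Mul(-7, -11) = 77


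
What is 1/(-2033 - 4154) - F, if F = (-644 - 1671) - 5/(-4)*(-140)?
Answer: 15405629/6187 ≈ 2490.0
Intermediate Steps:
F = -2490 (F = -2315 - 5*(-¼)*(-140) = -2315 + (5/4)*(-140) = -2315 - 175 = -2490)
1/(-2033 - 4154) - F = 1/(-2033 - 4154) - 1*(-2490) = 1/(-6187) + 2490 = -1/6187 + 2490 = 15405629/6187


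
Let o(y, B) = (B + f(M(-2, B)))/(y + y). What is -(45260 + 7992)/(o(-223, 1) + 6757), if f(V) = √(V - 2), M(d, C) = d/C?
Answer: -71574680089432/9081911531645 - 47500784*I/9081911531645 ≈ -7.881 - 5.2303e-6*I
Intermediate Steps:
f(V) = √(-2 + V)
o(y, B) = (B + √(-2 - 2/B))/(2*y) (o(y, B) = (B + √(-2 - 2/B))/(y + y) = (B + √(-2 - 2/B))/((2*y)) = (B + √(-2 - 2/B))*(1/(2*y)) = (B + √(-2 - 2/B))/(2*y))
-(45260 + 7992)/(o(-223, 1) + 6757) = -(45260 + 7992)/((½)*(1 + √2*√((-1 - 1*1)/1))/(-223) + 6757) = -53252/((½)*(-1/223)*(1 + √2*√(1*(-1 - 1))) + 6757) = -53252/((½)*(-1/223)*(1 + √2*√(1*(-2))) + 6757) = -53252/((½)*(-1/223)*(1 + √2*√(-2)) + 6757) = -53252/((½)*(-1/223)*(1 + √2*(I*√2)) + 6757) = -53252/((½)*(-1/223)*(1 + 2*I) + 6757) = -53252/((-1/446 - I/223) + 6757) = -53252/(3013621/446 - I/223) = -53252*198916*(3013621/446 + I/223)/9081911531645 = -10592674832*(3013621/446 + I/223)/9081911531645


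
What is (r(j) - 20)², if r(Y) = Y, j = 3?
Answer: 289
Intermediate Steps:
(r(j) - 20)² = (3 - 20)² = (-17)² = 289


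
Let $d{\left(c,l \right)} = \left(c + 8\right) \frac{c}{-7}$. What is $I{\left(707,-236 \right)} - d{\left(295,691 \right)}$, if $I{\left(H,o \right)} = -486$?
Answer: $\frac{85983}{7} \approx 12283.0$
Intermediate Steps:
$d{\left(c,l \right)} = - \frac{c \left(8 + c\right)}{7}$ ($d{\left(c,l \right)} = \left(8 + c\right) c \left(- \frac{1}{7}\right) = \left(8 + c\right) \left(- \frac{c}{7}\right) = - \frac{c \left(8 + c\right)}{7}$)
$I{\left(707,-236 \right)} - d{\left(295,691 \right)} = -486 - \left(- \frac{1}{7}\right) 295 \left(8 + 295\right) = -486 - \left(- \frac{1}{7}\right) 295 \cdot 303 = -486 - - \frac{89385}{7} = -486 + \frac{89385}{7} = \frac{85983}{7}$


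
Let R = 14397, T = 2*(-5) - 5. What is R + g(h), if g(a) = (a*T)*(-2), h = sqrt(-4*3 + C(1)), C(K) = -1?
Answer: 14397 + 30*I*sqrt(13) ≈ 14397.0 + 108.17*I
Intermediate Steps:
T = -15 (T = -10 - 5 = -15)
h = I*sqrt(13) (h = sqrt(-4*3 - 1) = sqrt(-12 - 1) = sqrt(-13) = I*sqrt(13) ≈ 3.6056*I)
g(a) = 30*a (g(a) = (a*(-15))*(-2) = -15*a*(-2) = 30*a)
R + g(h) = 14397 + 30*(I*sqrt(13)) = 14397 + 30*I*sqrt(13)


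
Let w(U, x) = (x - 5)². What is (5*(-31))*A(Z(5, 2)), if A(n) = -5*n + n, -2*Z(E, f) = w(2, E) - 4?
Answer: 1240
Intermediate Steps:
w(U, x) = (-5 + x)²
Z(E, f) = 2 - (-5 + E)²/2 (Z(E, f) = -((-5 + E)² - 4)/2 = -(-4 + (-5 + E)²)/2 = 2 - (-5 + E)²/2)
A(n) = -4*n
(5*(-31))*A(Z(5, 2)) = (5*(-31))*(-4*(2 - (-5 + 5)²/2)) = -(-620)*(2 - ½*0²) = -(-620)*(2 - ½*0) = -(-620)*(2 + 0) = -(-620)*2 = -155*(-8) = 1240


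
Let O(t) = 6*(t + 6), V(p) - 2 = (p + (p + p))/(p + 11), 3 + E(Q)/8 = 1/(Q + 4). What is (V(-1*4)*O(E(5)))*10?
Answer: -880/3 ≈ -293.33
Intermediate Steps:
E(Q) = -24 + 8/(4 + Q) (E(Q) = -24 + 8/(Q + 4) = -24 + 8/(4 + Q))
V(p) = 2 + 3*p/(11 + p) (V(p) = 2 + (p + (p + p))/(p + 11) = 2 + (p + 2*p)/(11 + p) = 2 + (3*p)/(11 + p) = 2 + 3*p/(11 + p))
O(t) = 36 + 6*t (O(t) = 6*(6 + t) = 36 + 6*t)
(V(-1*4)*O(E(5)))*10 = (((22 + 5*(-1*4))/(11 - 1*4))*(36 + 6*(8*(-11 - 3*5)/(4 + 5))))*10 = (((22 + 5*(-4))/(11 - 4))*(36 + 6*(8*(-11 - 15)/9)))*10 = (((22 - 20)/7)*(36 + 6*(8*(1/9)*(-26))))*10 = (((1/7)*2)*(36 + 6*(-208/9)))*10 = (2*(36 - 416/3)/7)*10 = ((2/7)*(-308/3))*10 = -88/3*10 = -880/3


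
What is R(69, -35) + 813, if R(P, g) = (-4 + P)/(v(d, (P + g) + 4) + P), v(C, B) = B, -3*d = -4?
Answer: 87056/107 ≈ 813.61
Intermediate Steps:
d = 4/3 (d = -1/3*(-4) = 4/3 ≈ 1.3333)
R(P, g) = (-4 + P)/(4 + g + 2*P) (R(P, g) = (-4 + P)/(((P + g) + 4) + P) = (-4 + P)/((4 + P + g) + P) = (-4 + P)/(4 + g + 2*P))
R(69, -35) + 813 = (-4 + 69)/(4 - 35 + 2*69) + 813 = 65/(4 - 35 + 138) + 813 = 65/107 + 813 = 87056/107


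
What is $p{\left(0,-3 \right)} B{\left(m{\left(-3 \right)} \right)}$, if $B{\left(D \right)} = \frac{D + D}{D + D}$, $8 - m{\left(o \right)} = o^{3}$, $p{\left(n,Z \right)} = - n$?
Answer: $0$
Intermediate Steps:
$m{\left(o \right)} = 8 - o^{3}$
$B{\left(D \right)} = 1$ ($B{\left(D \right)} = \frac{2 D}{2 D} = 2 D \frac{1}{2 D} = 1$)
$p{\left(0,-3 \right)} B{\left(m{\left(-3 \right)} \right)} = \left(-1\right) 0 \cdot 1 = 0 \cdot 1 = 0$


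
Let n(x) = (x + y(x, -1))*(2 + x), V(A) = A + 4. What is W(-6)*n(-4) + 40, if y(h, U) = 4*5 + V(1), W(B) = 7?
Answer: -254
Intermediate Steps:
V(A) = 4 + A
y(h, U) = 25 (y(h, U) = 4*5 + (4 + 1) = 20 + 5 = 25)
n(x) = (2 + x)*(25 + x) (n(x) = (x + 25)*(2 + x) = (25 + x)*(2 + x) = (2 + x)*(25 + x))
W(-6)*n(-4) + 40 = 7*(50 + (-4)² + 27*(-4)) + 40 = 7*(50 + 16 - 108) + 40 = 7*(-42) + 40 = -294 + 40 = -254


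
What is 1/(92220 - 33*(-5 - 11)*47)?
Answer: 1/117036 ≈ 8.5444e-6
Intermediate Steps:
1/(92220 - 33*(-5 - 11)*47) = 1/(92220 - 33*(-16)*47) = 1/(92220 + 528*47) = 1/(92220 + 24816) = 1/117036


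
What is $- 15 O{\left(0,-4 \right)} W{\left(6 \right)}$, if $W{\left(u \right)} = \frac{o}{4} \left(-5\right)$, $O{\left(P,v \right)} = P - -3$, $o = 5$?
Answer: $\frac{1125}{4} \approx 281.25$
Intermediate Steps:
$O{\left(P,v \right)} = 3 + P$ ($O{\left(P,v \right)} = P + 3 = 3 + P$)
$W{\left(u \right)} = - \frac{25}{4}$ ($W{\left(u \right)} = \frac{1}{4} \cdot 5 \left(-5\right) = \frac{5}{4} \left(-5\right) = - \frac{25}{4}$)
$- 15 O{\left(0,-4 \right)} W{\left(6 \right)} = - 15 \left(3 + 0\right) \left(- \frac{25}{4}\right) = \left(-15\right) 3 \left(- \frac{25}{4}\right) = \left(-45\right) \left(- \frac{25}{4}\right) = \frac{1125}{4}$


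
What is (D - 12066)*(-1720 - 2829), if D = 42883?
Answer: -140186533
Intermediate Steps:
(D - 12066)*(-1720 - 2829) = (42883 - 12066)*(-1720 - 2829) = 30817*(-4549) = -140186533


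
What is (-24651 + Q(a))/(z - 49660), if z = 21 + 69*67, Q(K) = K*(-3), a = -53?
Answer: 6123/11254 ≈ 0.54407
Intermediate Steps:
Q(K) = -3*K
z = 4644 (z = 21 + 4623 = 4644)
(-24651 + Q(a))/(z - 49660) = (-24651 - 3*(-53))/(4644 - 49660) = (-24651 + 159)/(-45016) = -24492*(-1/45016) = 6123/11254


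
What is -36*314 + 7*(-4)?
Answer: -11332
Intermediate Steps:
-36*314 + 7*(-4) = -11304 - 28 = -11332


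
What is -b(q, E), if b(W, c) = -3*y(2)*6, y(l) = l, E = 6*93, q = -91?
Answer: 36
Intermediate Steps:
E = 558
b(W, c) = -36 (b(W, c) = -3*2*6 = -6*6 = -36)
-b(q, E) = -1*(-36) = 36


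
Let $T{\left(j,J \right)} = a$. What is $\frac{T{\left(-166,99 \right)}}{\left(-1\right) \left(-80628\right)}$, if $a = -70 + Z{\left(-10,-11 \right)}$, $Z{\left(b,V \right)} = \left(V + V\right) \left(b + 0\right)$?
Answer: $\frac{25}{13438} \approx 0.0018604$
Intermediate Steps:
$Z{\left(b,V \right)} = 2 V b$
$a = 150$ ($a = -70 + 2 \left(-11\right) \left(-10\right) = -70 + 220 = 150$)
$T{\left(j,J \right)} = 150$
$\frac{T{\left(-166,99 \right)}}{\left(-1\right) \left(-80628\right)} = \frac{150}{\left(-1\right) \left(-80628\right)} = \frac{150}{80628} = 150 \cdot \frac{1}{80628} = \frac{25}{13438}$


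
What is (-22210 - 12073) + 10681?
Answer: -23602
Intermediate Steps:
(-22210 - 12073) + 10681 = -34283 + 10681 = -23602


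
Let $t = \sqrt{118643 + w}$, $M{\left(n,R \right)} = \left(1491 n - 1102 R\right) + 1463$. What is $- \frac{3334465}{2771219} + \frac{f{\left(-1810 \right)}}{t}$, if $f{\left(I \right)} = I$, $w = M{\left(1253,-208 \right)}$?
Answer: $- \frac{3334465}{2771219} - \frac{362 \sqrt{2217545}}{443509} \approx -2.4187$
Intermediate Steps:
$M{\left(n,R \right)} = 1463 - 1102 R + 1491 n$ ($M{\left(n,R \right)} = \left(- 1102 R + 1491 n\right) + 1463 = 1463 - 1102 R + 1491 n$)
$w = 2098902$ ($w = 1463 - -229216 + 1491 \cdot 1253 = 1463 + 229216 + 1868223 = 2098902$)
$t = \sqrt{2217545}$ ($t = \sqrt{118643 + 2098902} = \sqrt{2217545} \approx 1489.1$)
$- \frac{3334465}{2771219} + \frac{f{\left(-1810 \right)}}{t} = - \frac{3334465}{2771219} - \frac{1810}{\sqrt{2217545}} = \left(-3334465\right) \frac{1}{2771219} - 1810 \frac{\sqrt{2217545}}{2217545} = - \frac{3334465}{2771219} - \frac{362 \sqrt{2217545}}{443509}$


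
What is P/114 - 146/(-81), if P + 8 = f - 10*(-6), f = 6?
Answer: 3557/1539 ≈ 2.3112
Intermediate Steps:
P = 58 (P = -8 + (6 - 10*(-6)) = -8 + (6 + 60) = -8 + 66 = 58)
P/114 - 146/(-81) = 58/114 - 146/(-81) = 58*(1/114) - 146*(-1/81) = 29/57 + 146/81 = 3557/1539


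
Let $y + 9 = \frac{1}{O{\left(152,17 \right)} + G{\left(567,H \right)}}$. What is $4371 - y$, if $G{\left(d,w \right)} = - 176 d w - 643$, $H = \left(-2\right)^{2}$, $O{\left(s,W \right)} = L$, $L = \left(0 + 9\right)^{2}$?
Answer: $\frac{1750817401}{399730} \approx 4380.0$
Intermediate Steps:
$L = 81$ ($L = 9^{2} = 81$)
$O{\left(s,W \right)} = 81$
$H = 4$
$G{\left(d,w \right)} = -643 - 176 d w$ ($G{\left(d,w \right)} = - 176 d w - 643 = -643 - 176 d w$)
$y = - \frac{3597571}{399730}$ ($y = -9 + \frac{1}{81 - \left(643 + 99792 \cdot 4\right)} = -9 + \frac{1}{81 - 399811} = -9 + \frac{1}{-399730} = -9 - \frac{1}{399730} = - \frac{3597571}{399730} \approx -9.0$)
$4371 - y = 4371 - - \frac{3597571}{399730} = 4371 + \frac{3597571}{399730} = \frac{1750817401}{399730}$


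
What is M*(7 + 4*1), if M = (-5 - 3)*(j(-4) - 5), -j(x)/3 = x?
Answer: -616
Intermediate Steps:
j(x) = -3*x
M = -56 (M = (-5 - 3)*(-3*(-4) - 5) = -8*(12 - 5) = -8*7 = -56)
M*(7 + 4*1) = -56*(7 + 4*1) = -56*(7 + 4) = -56*11 = -616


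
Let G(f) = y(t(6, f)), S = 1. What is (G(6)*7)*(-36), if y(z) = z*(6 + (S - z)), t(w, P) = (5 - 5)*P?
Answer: 0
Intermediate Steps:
t(w, P) = 0 (t(w, P) = 0*P = 0)
y(z) = z*(7 - z) (y(z) = z*(6 + (1 - z)) = z*(7 - z))
G(f) = 0 (G(f) = 0*(7 - 1*0) = 0*(7 + 0) = 0*7 = 0)
(G(6)*7)*(-36) = (0*7)*(-36) = 0*(-36) = 0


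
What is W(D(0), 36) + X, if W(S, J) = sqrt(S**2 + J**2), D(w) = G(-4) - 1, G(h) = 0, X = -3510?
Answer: -3510 + sqrt(1297) ≈ -3474.0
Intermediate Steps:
D(w) = -1 (D(w) = 0 - 1 = -1)
W(S, J) = sqrt(J**2 + S**2)
W(D(0), 36) + X = sqrt(36**2 + (-1)**2) - 3510 = sqrt(1296 + 1) - 3510 = sqrt(1297) - 3510 = -3510 + sqrt(1297)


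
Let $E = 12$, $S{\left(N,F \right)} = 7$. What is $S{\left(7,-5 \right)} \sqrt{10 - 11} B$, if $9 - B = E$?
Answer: $- 21 i \approx - 21.0 i$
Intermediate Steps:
$B = -3$ ($B = 9 - 12 = -3$)
$S{\left(7,-5 \right)} \sqrt{10 - 11} B = 7 \sqrt{10 - 11} \left(-3\right) = 7 \sqrt{-1} \left(-3\right) = 7 i \left(-3\right) = - 21 i$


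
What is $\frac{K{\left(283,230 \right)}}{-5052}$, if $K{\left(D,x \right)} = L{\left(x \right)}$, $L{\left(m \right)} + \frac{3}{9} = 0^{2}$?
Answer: $\frac{1}{15156} \approx 6.598 \cdot 10^{-5}$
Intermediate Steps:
$L{\left(m \right)} = - \frac{1}{3}$ ($L{\left(m \right)} = - \frac{1}{3} + 0^{2} = - \frac{1}{3} + 0 = - \frac{1}{3}$)
$K{\left(D,x \right)} = - \frac{1}{3}$
$\frac{K{\left(283,230 \right)}}{-5052} = - \frac{1}{3 \left(-5052\right)} = \left(- \frac{1}{3}\right) \left(- \frac{1}{5052}\right) = \frac{1}{15156}$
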